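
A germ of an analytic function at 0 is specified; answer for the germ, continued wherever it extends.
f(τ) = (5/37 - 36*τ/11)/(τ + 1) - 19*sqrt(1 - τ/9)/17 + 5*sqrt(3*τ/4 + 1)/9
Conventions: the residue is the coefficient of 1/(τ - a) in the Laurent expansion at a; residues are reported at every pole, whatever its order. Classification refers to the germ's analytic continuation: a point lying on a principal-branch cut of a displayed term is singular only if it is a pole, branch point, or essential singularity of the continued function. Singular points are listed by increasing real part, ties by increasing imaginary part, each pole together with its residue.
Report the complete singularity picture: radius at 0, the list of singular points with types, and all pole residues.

Denominator factor (τ + 1): pole of order 1 at -1, modulus 1.
Branch term (5/9)*sqrt(1 - τ/(-4/3)): its argument vanishes at τ = -4/3, a square-root branch point, modulus 4/3.
Branch term (-19/17)*sqrt(1 - τ/(9)): its argument vanishes at τ = 9, a square-root branch point, modulus 9.
The radius of convergence is the smallest modulus among the singular points: 1.
The branch terms are analytic at -1 and contribute nothing to the residue; only the rational part matters.
At the order-1 pole -1 set g(τ) = (τ - (-1))*(rational part) = 5/37 - 36*τ/11.
Simple pole: residue = g(a) at a = -1, which is 1387/407.
List the singular points by increasing real part (a conjugate pair: the negative imaginary part first).

Radius of convergence at 0: 1.
At -4/3: an algebraic (square-root) branch point.
At -1: a pole of order 1; residue 1387/407.
At 9: an algebraic (square-root) branch point.


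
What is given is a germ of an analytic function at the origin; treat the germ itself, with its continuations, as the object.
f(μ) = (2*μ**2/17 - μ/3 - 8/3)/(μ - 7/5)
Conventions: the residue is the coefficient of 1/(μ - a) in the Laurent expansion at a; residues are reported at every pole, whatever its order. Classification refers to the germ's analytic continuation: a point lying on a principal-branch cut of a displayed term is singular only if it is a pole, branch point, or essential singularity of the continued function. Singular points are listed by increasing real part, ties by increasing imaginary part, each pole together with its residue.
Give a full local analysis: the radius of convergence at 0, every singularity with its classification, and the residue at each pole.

Radius of convergence at 0: 7/5.
At 7/5: a pole of order 1; residue -3701/1275.

Denominator factor (μ - 7/5): pole of order 1 at 7/5, modulus 7/5.
The radius of convergence is the smallest modulus among the singular points: 7/5.
At the order-1 pole 7/5 set g(μ) = (μ - (7/5))*f(μ) = 2*μ**2/17 - μ/3 - 8/3.
Simple pole: residue = g(a) at a = 7/5, which is -3701/1275.


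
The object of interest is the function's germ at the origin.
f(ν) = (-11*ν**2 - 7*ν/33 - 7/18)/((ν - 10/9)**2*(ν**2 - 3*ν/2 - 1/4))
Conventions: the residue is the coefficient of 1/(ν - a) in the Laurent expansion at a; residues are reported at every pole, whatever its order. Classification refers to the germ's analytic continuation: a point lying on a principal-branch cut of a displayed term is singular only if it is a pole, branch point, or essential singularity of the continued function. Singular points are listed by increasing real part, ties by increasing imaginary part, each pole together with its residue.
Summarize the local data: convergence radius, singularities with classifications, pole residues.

Radius of convergence at 0: -3/4 + (1/4)*sqrt(13).
At 3/4 - (1/4)*sqrt(13): a pole of order 1; residue -70740/2431 + (256914/31603)*sqrt(13).
At 10/9: a pole of order 2; residue 141480/2431.
At 3/4 + (1/4)*sqrt(13): a pole of order 1; residue -70740/2431 - (256914/31603)*sqrt(13).

Denominator factor (ν - 10/9)^2: pole of order 2 at 10/9, modulus 10/9.
Denominator factor (ν**2 - 3*ν/2 - 1/4): discriminant 13/4, real irrational roots 3/4 + (1/4)*sqrt(13) and 3/4 - (1/4)*sqrt(13); poles of order 1, moduli 3/4 + (1/4)*sqrt(13) and -3/4 + (1/4)*sqrt(13).
The radius of convergence is the smallest modulus among the singular points: -3/4 + (1/4)*sqrt(13).
The factor ν**2 - 3*ν/2 - 1/4 splits as (ν - a)(ν - a') with a = 3/4 - (1/4)*sqrt(13), a' = 3/4 + (1/4)*sqrt(13). At the order-1 pole a set g(ν) = (ν - a)*f(ν) = [(-11*ν**2 - 7*ν/33 - 7/18)/(ν - 10/9)**2] / (ν - a').
Simple pole: residue = g(a) at a = 3/4 - (1/4)*sqrt(13), which is -70740/2431 + (256914/31603)*sqrt(13).
At the order-2 pole 10/9 set g(ν) = (ν - (10/9))^2*f(ν) = (-11*ν**2 - 7*ν/33 - 7/18)/(ν**2 - 3*ν/2 - 1/4).
Order-2 pole: residue = g'(a); g'(10/9) = 141480/2431, so the residue is 141480/2431.
The factor ν**2 - 3*ν/2 - 1/4 splits as (ν - a)(ν - a') with a = 3/4 + (1/4)*sqrt(13), a' = 3/4 - (1/4)*sqrt(13). At the order-1 pole a set g(ν) = (ν - a)*f(ν) = [(-11*ν**2 - 7*ν/33 - 7/18)/(ν - 10/9)**2] / (ν - a').
Simple pole: residue = g(a) at a = 3/4 + (1/4)*sqrt(13), which is -70740/2431 - (256914/31603)*sqrt(13).
List the singular points by increasing real part (a conjugate pair: the negative imaginary part first).


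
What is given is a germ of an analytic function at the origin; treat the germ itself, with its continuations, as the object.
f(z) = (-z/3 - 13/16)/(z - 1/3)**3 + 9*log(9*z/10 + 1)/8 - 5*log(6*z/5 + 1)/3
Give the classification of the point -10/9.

The point is a logarithmic branch point.

The term (9/8)*log(1 - z/(-10/9)) has argument 1 - -10/9/(-10/9) = 0 at -10/9: a logarithmic (infinitely-sheeted) branch point; the remaining terms are analytic or single-valued there.


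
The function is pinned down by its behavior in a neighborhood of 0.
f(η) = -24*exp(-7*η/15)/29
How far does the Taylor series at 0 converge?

The radius of convergence is infinite.

The factor exp(-7*η/15) is entire and contributes no finite singular point.
The polynomial part has no poles.
No finite singular points: the Taylor series at 0 converges everywhere.


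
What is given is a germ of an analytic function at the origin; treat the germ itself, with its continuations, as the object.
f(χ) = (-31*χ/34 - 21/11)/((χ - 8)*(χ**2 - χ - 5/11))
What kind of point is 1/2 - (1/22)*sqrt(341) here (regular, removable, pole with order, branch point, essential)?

The point is a pole of order 1.

The denominator factor χ**2 - χ - 5/11 vanishes at 1/2 - (1/22)*sqrt(341) and appears to the power 1; the numerator there equals -1769/748 + (31/748)*sqrt(341), nonzero, and no other factor vanishes.
Hence a pole whose order is the multiplicity, 1.


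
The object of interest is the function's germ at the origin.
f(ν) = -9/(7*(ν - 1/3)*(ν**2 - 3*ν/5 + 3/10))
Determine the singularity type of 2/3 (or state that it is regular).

Denominator factors: ν**2 - 3*ν/5 + 3/10 = 31/90 at ν = 2/3; ν - 1/3 = 1/3 at ν = 2/3 — none vanishes.
So the germ continues analytically to 2/3.

The point is a regular point.


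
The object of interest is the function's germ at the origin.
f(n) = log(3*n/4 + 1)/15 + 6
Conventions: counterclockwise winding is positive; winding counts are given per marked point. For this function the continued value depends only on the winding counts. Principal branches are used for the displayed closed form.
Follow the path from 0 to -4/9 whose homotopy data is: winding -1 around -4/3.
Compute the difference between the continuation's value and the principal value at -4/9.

Continued minus principal equals -(2/15)*pi*i.

The rational part is single-valued and drops out of the difference; each branch term changes only by its own monodromy.
(1/15)*log(1 - n/(-4/3)): each positive loop around -4/3 adds 2*pi*i to the log, so winding -1 contributes (1/15)*(-1)*2*pi*i = -(2/15)*pi*i.
Summing the contributions at n = -4/9 gives -(2/15)*pi*i.


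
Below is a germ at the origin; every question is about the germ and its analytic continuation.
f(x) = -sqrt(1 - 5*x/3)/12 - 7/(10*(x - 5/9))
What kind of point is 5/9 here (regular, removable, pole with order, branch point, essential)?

The point is a pole of order 1.

The denominator factor x - 5/9 vanishes at 5/9 and appears to the power 1; the numerator there equals -7/10, nonzero, and no other factor vanishes.
The branch terms are analytic at this point.
Hence a pole whose order is the multiplicity, 1.


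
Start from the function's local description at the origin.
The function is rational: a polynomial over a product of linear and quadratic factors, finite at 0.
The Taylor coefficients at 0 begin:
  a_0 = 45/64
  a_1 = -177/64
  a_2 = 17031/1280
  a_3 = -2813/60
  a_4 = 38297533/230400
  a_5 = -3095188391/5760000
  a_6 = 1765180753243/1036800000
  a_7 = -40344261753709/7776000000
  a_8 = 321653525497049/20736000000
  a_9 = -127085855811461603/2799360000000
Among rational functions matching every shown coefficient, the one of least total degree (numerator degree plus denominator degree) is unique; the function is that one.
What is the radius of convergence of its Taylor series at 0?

The radius of convergence is -1/5 + (2/15)*sqrt(21).

No rational of total degree below 8 reproduces all 10 coefficients; solving the [0/8] Pade equations on them gives f(d) = -15/(16*(d + 6)**2*(d**2 - 2*d/5 - 1/3)**3), whose expansion matches every shown term.
Denominator factor (d**2 - 2*d/5 - 1/3)^3: discriminant 112/75, real irrational roots 1/5 + (2/15)*sqrt(21) and 1/5 - (2/15)*sqrt(21); poles of order 3, moduli 1/5 + (2/15)*sqrt(21) and -1/5 + (2/15)*sqrt(21).
Denominator factor (d + 6)^2: pole of order 2 at -6, modulus 6.
The radius of convergence is the smallest modulus among the singular points: -1/5 + (2/15)*sqrt(21).


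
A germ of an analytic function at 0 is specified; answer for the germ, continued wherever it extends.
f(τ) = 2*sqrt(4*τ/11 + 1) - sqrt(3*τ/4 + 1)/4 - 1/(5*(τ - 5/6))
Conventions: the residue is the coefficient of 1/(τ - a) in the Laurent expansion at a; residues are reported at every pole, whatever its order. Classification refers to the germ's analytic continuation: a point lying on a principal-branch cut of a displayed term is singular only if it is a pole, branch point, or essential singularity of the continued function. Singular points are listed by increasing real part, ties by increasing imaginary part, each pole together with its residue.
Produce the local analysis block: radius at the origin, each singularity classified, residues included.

Denominator factor (τ - 5/6): pole of order 1 at 5/6, modulus 5/6.
Branch term (2)*sqrt(1 - τ/(-11/4)): its argument vanishes at τ = -11/4, a square-root branch point, modulus 11/4.
Branch term (-1/4)*sqrt(1 - τ/(-4/3)): its argument vanishes at τ = -4/3, a square-root branch point, modulus 4/3.
The radius of convergence is the smallest modulus among the singular points: 5/6.
The branch terms are analytic at 5/6 and contribute nothing to the residue; only the rational part matters.
At the order-1 pole 5/6 set g(τ) = (τ - (5/6))*(rational part) = -1/5.
Simple pole: residue = g(a) at a = 5/6, which is -1/5.
List the singular points by increasing real part (a conjugate pair: the negative imaginary part first).

Radius of convergence at 0: 5/6.
At -11/4: an algebraic (square-root) branch point.
At -4/3: an algebraic (square-root) branch point.
At 5/6: a pole of order 1; residue -1/5.


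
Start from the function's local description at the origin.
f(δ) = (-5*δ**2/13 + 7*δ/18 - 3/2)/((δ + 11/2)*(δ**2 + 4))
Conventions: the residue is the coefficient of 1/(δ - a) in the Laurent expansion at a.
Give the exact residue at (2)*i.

The residue is (983/32058) - (827/64116)*i.

The factor δ**2 + 4 splits as (δ - a)(δ - a') with a = (2)*i, a' = -(2)*i. At the order-1 pole a set g(δ) = (δ - a)*f(δ) = [(-5*δ**2/13 + 7*δ/18 - 3/2)/(δ + 11/2)] / (δ - a').
Simple pole: residue = g(a) at a = (2)*i, which is (983/32058) - (827/64116)*i.


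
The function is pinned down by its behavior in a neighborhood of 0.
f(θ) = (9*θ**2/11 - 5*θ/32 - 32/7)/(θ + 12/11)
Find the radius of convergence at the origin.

Denominator factor (θ + 12/11): pole of order 1 at -12/11, modulus 12/11.
The radius of convergence is the smallest modulus among the singular points: 12/11.

The radius of convergence is 12/11.


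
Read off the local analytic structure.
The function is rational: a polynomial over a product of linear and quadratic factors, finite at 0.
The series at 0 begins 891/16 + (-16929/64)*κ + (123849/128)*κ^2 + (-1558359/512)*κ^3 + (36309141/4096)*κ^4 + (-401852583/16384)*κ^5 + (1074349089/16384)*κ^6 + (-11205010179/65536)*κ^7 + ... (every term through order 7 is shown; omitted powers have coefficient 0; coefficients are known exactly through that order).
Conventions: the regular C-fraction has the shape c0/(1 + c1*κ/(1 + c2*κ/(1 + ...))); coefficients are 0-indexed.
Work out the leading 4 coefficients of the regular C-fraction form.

The regular C-fraction coefficients are [891/16, 19/4, -83/76, 5411/3154].

Taylor coefficients (read off): a_0 = 891/16, a_1 = -16929/64, a_2 = 123849/128, a_3 = -1558359/512.
c0 = a_0 = 891/16. Peel one level at a time: if S = 1 + c*κ/S' with S'(0) = 1, then c is the κ-coefficient of S and S' = c*κ/(S - 1).
S_1 = c0/f = 1 + (19/4)*κ + (83/16)*κ^2 + ...; c1 = 19/4.
S_2 = c1*κ/(S_1 - 1) = 1 + (-83/76)*κ + (5411/2888)*κ^2 + ...; c2 = -83/76.
S_3 = c2*κ/(S_2 - 1) = 1 + (5411/3154)*κ + ...; c3 = 5411/3154.


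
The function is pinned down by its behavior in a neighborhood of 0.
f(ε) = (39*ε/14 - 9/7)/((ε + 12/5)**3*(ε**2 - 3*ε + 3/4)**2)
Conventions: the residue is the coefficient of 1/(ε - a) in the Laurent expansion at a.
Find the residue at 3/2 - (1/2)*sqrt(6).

The factor ε**2 - 3*ε + 3/4 splits as (ε - a)(ε - a') with a = 3/2 - (1/2)*sqrt(6), a' = 3/2 + (1/2)*sqrt(6). At the order-2 pole a set g(ε) = (ε - a)^2*f(ε) = [(39*ε/14 - 9/7)/(ε + 12/5)**3] / (ε - a')^2.
Order-2 pole: residue = g'(a); g'(3/2 - (1/2)*sqrt(6)) = 2767900000/305325333607 + (6192762875/915976000821)*sqrt(6), so the residue is 2767900000/305325333607 + (6192762875/915976000821)*sqrt(6).

The residue is 2767900000/305325333607 + (6192762875/915976000821)*sqrt(6).


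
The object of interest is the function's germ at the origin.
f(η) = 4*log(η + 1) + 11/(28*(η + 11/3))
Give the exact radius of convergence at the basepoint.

Denominator factor (η + 11/3): pole of order 1 at -11/3, modulus 11/3.
Branch term (4)*log(1 - η/(-1)): its argument vanishes at η = -1, a logarithmic branch point, modulus 1.
The radius of convergence is the smallest modulus among the singular points: 1.

The radius of convergence is 1.


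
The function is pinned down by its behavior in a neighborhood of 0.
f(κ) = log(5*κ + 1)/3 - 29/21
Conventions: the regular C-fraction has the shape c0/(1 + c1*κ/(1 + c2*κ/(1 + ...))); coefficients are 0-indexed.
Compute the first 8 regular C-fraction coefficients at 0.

The regular C-fraction coefficients are [-29/21, 35/29, 75/58, 29/18, 8/9, 15/8, 5/8, 18/7].

Taylor coefficients (expand at 0): a_0 = -29/21, a_1 = 5/3, a_2 = -25/6, a_3 = 125/9, a_4 = -625/12, a_5 = 625/3, a_6 = -15625/18, a_7 = 78125/21.
c0 = a_0 = -29/21. Peel one level at a time: if S = 1 + c*κ/S' with S'(0) = 1, then c is the κ-coefficient of S and S' = c*κ/(S - 1).
S_1 = c0/f = 1 + (35/29)*κ + (-2625/1682)*κ^2 + ...; c1 = 35/29.
S_2 = c1*κ/(S_1 - 1) = 1 + (75/58)*κ + (-25/12)*κ^2 + ...; c2 = 75/58.
S_3 = c2*κ/(S_2 - 1) = 1 + (29/18)*κ + (-116/81)*κ^2 + ...; c3 = 29/18.
S_4 = c3*κ/(S_3 - 1) = 1 + (8/9)*κ + (-5/3)*κ^2 + ...; c4 = 8/9.
S_5 = c4*κ/(S_4 - 1) = 1 + (15/8)*κ + (-75/64)*κ^2 + ...; c5 = 15/8.
S_6 = c5*κ/(S_5 - 1) = 1 + (5/8)*κ + (-45/28)*κ^2 + ...; c6 = 5/8.
S_7 = c6*κ/(S_6 - 1) = 1 + (18/7)*κ + ...; c7 = 18/7.


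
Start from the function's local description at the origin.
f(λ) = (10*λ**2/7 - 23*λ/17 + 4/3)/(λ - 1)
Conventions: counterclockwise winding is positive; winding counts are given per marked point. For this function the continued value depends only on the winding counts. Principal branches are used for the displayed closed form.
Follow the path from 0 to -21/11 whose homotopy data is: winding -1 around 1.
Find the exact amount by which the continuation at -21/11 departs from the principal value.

Continued minus principal equals 0.

The function is rational, hence single-valued: continuing it around any pole returns the same value, so the difference is 0.


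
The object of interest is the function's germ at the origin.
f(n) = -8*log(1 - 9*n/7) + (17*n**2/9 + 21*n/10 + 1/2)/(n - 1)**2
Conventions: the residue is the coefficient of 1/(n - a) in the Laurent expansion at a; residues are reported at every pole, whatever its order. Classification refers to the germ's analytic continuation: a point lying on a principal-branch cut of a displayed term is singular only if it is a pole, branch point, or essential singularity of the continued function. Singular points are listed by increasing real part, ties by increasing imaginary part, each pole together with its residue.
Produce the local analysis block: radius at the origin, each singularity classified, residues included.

Denominator factor (n - 1)^2: pole of order 2 at 1, modulus 1.
Branch term (-8)*log(1 - n/(7/9)): its argument vanishes at n = 7/9, a logarithmic branch point, modulus 7/9.
The radius of convergence is the smallest modulus among the singular points: 7/9.
The branch term is analytic at 1 and contributes nothing to the residue; only the rational part matters.
At the order-2 pole 1 set g(n) = (n - (1))^2*(rational part) = 17*n**2/9 + 21*n/10 + 1/2.
Order-2 pole: residue = g'(a); g'(1) = 529/90, so the residue is 529/90.
List the singular points by increasing real part (a conjugate pair: the negative imaginary part first).

Radius of convergence at 0: 7/9.
At 7/9: a logarithmic branch point.
At 1: a pole of order 2; residue 529/90.


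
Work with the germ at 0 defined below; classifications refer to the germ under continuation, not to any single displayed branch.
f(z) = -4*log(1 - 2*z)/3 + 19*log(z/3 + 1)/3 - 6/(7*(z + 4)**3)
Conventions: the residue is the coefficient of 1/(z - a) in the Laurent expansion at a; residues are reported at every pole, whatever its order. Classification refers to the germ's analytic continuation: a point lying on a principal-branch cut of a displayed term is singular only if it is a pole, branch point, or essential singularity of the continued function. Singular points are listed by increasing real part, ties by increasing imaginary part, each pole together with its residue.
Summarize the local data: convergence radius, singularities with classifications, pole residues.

Denominator factor (z + 4)^3: pole of order 3 at -4, modulus 4.
Branch term (-4/3)*log(1 - z/(1/2)): its argument vanishes at z = 1/2, a logarithmic branch point, modulus 1/2.
Branch term (19/3)*log(1 - z/(-3)): its argument vanishes at z = -3, a logarithmic branch point, modulus 3.
The radius of convergence is the smallest modulus among the singular points: 1/2.
The branch terms are analytic at -4 and contribute nothing to the residue; only the rational part matters.
At the order-3 pole -4 set g(z) = (z - (-4))^3*(rational part) = -6/7.
Order-3 pole: residue = g''(a)/2; g''(-4) = 0, so the residue is 0.
List the singular points by increasing real part (a conjugate pair: the negative imaginary part first).

Radius of convergence at 0: 1/2.
At -4: a pole of order 3; residue 0.
At -3: a logarithmic branch point.
At 1/2: a logarithmic branch point.


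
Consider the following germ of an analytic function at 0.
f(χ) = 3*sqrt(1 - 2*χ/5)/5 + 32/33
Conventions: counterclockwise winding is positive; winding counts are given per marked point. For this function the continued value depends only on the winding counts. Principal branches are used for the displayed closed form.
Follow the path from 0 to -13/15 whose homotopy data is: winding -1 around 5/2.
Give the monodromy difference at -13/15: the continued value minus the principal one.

The rational part is single-valued and drops out of the difference; each branch term changes only by its own monodromy.
(3/5)*sqrt(1 - χ/(5/2)): winding -1 is odd, the square root flips sign, contributing -2*(3/5)*sqrt(1 - (-13/15)/(5/2)) = -2*(3/5)*sqrt(101/75) = -(2/25)*sqrt(303).
Summing the contributions at χ = -13/15 gives -(2/25)*sqrt(303).

Continued minus principal equals -(2/25)*sqrt(303).


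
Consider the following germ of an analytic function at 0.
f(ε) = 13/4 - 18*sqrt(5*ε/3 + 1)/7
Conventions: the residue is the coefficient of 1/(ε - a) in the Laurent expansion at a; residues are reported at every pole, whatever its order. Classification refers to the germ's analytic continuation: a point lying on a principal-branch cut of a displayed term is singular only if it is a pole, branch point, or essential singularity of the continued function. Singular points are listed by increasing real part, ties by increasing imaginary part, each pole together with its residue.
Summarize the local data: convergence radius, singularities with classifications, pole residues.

Radius of convergence at 0: 3/5.
At -3/5: an algebraic (square-root) branch point.

Branch term (-18/7)*sqrt(1 - ε/(-3/5)): its argument vanishes at ε = -3/5, a square-root branch point, modulus 3/5.
The radius of convergence is the smallest modulus among the singular points: 3/5.


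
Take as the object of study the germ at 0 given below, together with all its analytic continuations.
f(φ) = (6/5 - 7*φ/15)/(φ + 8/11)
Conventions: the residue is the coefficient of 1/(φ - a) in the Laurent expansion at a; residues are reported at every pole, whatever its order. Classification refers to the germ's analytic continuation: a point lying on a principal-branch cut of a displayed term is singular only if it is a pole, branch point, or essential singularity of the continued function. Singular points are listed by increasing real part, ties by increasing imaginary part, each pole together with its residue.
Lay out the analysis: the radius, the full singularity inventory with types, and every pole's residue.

Denominator factor (φ + 8/11): pole of order 1 at -8/11, modulus 8/11.
The radius of convergence is the smallest modulus among the singular points: 8/11.
At the order-1 pole -8/11 set g(φ) = (φ - (-8/11))*f(φ) = 6/5 - 7*φ/15.
Simple pole: residue = g(a) at a = -8/11, which is 254/165.

Radius of convergence at 0: 8/11.
At -8/11: a pole of order 1; residue 254/165.


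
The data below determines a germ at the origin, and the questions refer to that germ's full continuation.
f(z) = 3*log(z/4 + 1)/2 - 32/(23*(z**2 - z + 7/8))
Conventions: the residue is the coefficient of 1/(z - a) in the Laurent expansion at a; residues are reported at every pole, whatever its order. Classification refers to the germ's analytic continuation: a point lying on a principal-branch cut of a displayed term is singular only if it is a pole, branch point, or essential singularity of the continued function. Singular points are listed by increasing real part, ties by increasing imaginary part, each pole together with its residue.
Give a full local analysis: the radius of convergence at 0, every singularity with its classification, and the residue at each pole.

Denominator factor (z**2 - z + 7/8): discriminant -5/2, complex-conjugate roots (1/2) + ((1/4)*sqrt(10))*i and (1/2) - ((1/4)*sqrt(10))*i; poles of order 1, moduli (1/4)*sqrt(14) and (1/4)*sqrt(14).
Branch term (3/2)*log(1 - z/(-4)): its argument vanishes at z = -4, a logarithmic branch point, modulus 4.
The radius of convergence is the smallest modulus among the singular points: (1/4)*sqrt(14).
The branch term is analytic at (1/2) - ((1/4)*sqrt(10))*i and contributes nothing to the residue; only the rational part matters.
The factor z**2 - z + 7/8 splits as (z - a)(z - a') with a = (1/2) - ((1/4)*sqrt(10))*i, a' = (1/2) + ((1/4)*sqrt(10))*i. At the order-1 pole a set g(z) = (z - a)*(rational part) = [-32/23] / (z - a').
Simple pole: residue = g(a) at a = (1/2) - ((1/4)*sqrt(10))*i, which is -((32/115)*sqrt(10))*i.
The branch term is analytic at (1/2) + ((1/4)*sqrt(10))*i and contributes nothing to the residue; only the rational part matters.
The factor z**2 - z + 7/8 splits as (z - a)(z - a') with a = (1/2) + ((1/4)*sqrt(10))*i, a' = (1/2) - ((1/4)*sqrt(10))*i. At the order-1 pole a set g(z) = (z - a)*(rational part) = [-32/23] / (z - a').
Simple pole: residue = g(a) at a = (1/2) + ((1/4)*sqrt(10))*i, which is ((32/115)*sqrt(10))*i.
List the singular points by increasing real part (a conjugate pair: the negative imaginary part first).

Radius of convergence at 0: (1/4)*sqrt(14).
At -4: a logarithmic branch point.
At (1/2) - ((1/4)*sqrt(10))*i: a pole of order 1; residue -((32/115)*sqrt(10))*i.
At (1/2) + ((1/4)*sqrt(10))*i: a pole of order 1; residue ((32/115)*sqrt(10))*i.


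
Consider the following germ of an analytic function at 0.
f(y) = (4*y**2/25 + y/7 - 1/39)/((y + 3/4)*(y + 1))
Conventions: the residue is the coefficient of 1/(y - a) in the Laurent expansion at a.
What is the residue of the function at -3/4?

The residue is -1168/6825.

At the order-1 pole -3/4 set g(y) = (y - (-3/4))*f(y) = (4*y**2/25 + y/7 - 1/39)/(y + 1).
Simple pole: residue = g(a) at a = -3/4, which is -1168/6825.


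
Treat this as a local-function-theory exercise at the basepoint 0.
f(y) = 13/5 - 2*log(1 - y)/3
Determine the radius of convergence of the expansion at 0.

The radius of convergence is 1.

Branch term (-2/3)*log(1 - y/(1)): its argument vanishes at y = 1, a logarithmic branch point, modulus 1.
The radius of convergence is the smallest modulus among the singular points: 1.


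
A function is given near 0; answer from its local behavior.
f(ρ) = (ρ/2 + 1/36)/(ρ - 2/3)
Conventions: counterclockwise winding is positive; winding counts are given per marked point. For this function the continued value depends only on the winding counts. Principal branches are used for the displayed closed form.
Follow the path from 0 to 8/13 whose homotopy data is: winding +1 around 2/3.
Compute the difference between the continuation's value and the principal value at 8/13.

Continued minus principal equals 0.

The function is rational, hence single-valued: continuing it around any pole returns the same value, so the difference is 0.


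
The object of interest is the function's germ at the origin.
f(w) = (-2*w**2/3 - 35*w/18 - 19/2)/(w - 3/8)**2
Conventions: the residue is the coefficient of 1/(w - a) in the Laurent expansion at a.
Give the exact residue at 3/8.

At the order-2 pole 3/8 set g(w) = (w - (3/8))^2*f(w) = -2*w**2/3 - 35*w/18 - 19/2.
Order-2 pole: residue = g'(a); g'(3/8) = -22/9, so the residue is -22/9.

The residue is -22/9.


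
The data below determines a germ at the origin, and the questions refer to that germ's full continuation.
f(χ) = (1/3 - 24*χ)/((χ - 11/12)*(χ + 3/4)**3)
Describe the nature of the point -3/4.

The point is a pole of order 3.

The denominator factor χ + 3/4 vanishes at -3/4 and appears to the power 3; the numerator there equals 55/3, nonzero, and no other factor vanishes.
Hence a pole whose order is the multiplicity, 3.


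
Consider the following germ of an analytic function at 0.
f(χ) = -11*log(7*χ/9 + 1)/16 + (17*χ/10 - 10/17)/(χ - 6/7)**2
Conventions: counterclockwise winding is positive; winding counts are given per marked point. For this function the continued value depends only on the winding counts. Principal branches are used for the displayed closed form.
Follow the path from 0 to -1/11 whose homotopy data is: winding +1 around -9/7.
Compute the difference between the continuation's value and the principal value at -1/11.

Continued minus principal equals -(11/8)*pi*i.

The rational part is single-valued and drops out of the difference; each branch term changes only by its own monodromy.
(-11/16)*log(1 - χ/(-9/7)): each positive loop around -9/7 adds 2*pi*i to the log, so winding +1 contributes (-11/16)*(1)*2*pi*i = -(11/8)*pi*i.
Summing the contributions at χ = -1/11 gives -(11/8)*pi*i.


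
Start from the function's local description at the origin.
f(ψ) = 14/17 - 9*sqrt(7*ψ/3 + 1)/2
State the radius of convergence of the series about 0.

Branch term (-9/2)*sqrt(1 - ψ/(-3/7)): its argument vanishes at ψ = -3/7, a square-root branch point, modulus 3/7.
The radius of convergence is the smallest modulus among the singular points: 3/7.

The radius of convergence is 3/7.


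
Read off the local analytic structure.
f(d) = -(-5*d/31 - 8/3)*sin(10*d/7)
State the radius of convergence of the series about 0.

The factor -sin(10*d/7) is entire and contributes no finite singular point.
The polynomial part has no poles.
No finite singular points: the Taylor series at 0 converges everywhere.

The radius of convergence is infinite.


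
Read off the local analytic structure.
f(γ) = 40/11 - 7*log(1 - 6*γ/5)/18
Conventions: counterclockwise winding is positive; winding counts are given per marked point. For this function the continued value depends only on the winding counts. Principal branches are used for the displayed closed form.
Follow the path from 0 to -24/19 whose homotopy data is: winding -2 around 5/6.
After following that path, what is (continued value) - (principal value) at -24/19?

The rational part is single-valued and drops out of the difference; each branch term changes only by its own monodromy.
(-7/18)*log(1 - γ/(5/6)): each positive loop around 5/6 adds 2*pi*i to the log, so winding -2 contributes (-7/18)*(-2)*2*pi*i = (14/9)*pi*i.
Summing the contributions at γ = -24/19 gives (14/9)*pi*i.

Continued minus principal equals (14/9)*pi*i.


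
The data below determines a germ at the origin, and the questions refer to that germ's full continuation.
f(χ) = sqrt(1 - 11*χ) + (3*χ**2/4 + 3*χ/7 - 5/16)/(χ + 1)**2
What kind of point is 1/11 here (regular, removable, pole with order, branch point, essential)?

The point is an algebraic (square-root) branch point.

The term (1)*sqrt(1 - χ/(1/11)) has argument 1 - 1/11/(1/11) = 0 at 1/11: a square-root (algebraic, two-sheeted) branch point; the remaining terms are analytic or single-valued there.


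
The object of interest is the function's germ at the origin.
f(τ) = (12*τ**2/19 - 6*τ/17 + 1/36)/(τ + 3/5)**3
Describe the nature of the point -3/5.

The denominator factor τ + 3/5 vanishes at -3/5 and appears to the power 3; the numerator there equals 135731/290700, nonzero, and no other factor vanishes.
Hence a pole whose order is the multiplicity, 3.

The point is a pole of order 3.


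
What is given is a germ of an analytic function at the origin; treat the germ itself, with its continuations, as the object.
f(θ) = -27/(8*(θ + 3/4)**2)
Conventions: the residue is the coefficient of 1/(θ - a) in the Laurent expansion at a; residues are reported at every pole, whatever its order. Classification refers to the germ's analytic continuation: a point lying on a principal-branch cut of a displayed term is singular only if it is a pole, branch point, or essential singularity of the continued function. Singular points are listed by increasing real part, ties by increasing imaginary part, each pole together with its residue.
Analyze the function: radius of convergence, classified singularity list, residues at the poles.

Radius of convergence at 0: 3/4.
At -3/4: a pole of order 2; residue 0.

Denominator factor (θ + 3/4)^2: pole of order 2 at -3/4, modulus 3/4.
The radius of convergence is the smallest modulus among the singular points: 3/4.
At the order-2 pole -3/4 set g(θ) = (θ - (-3/4))^2*f(θ) = -27/8.
Order-2 pole: residue = g'(a); g'(-3/4) = 0, so the residue is 0.


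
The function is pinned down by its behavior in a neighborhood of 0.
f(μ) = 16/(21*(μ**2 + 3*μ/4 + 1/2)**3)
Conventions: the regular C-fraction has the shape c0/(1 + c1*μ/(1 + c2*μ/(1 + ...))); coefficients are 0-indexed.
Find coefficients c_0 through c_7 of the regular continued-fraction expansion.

The regular C-fraction coefficients are [128/21, 9/2, -17/6, 59/51, -2811/4012, -3927/221132, 57576448/649341, -57672350/660429].

Taylor coefficients (expand at 0): a_0 = 128/21, a_1 = -192/7, a_2 = 320/7, a_3 = 96/7, a_4 = -1496/7, a_5 = 2796/7, a_6 = -1816/21, a_7 = -7620/7.
c0 = a_0 = 128/21. Peel one level at a time: if S = 1 + c*μ/S' with S'(0) = 1, then c is the μ-coefficient of S and S' = c*μ/(S - 1).
S_1 = c0/f = 1 + (9/2)*μ + (51/4)*μ^2 + ...; c1 = 9/2.
S_2 = c1*μ/(S_1 - 1) = 1 + (-17/6)*μ + (59/18)*μ^2 + ...; c2 = -17/6.
S_3 = c2*μ/(S_2 - 1) = 1 + (59/51)*μ + (937/1156)*μ^2 + ...; c3 = 59/51.
S_4 = c3*μ/(S_3 - 1) = 1 + (-2811/4012)*μ + (-693/55696)*μ^2 + ...; c4 = -2811/4012.
S_5 = c4*μ/(S_4 - 1) = 1 + (-3927/221132)*μ + (4147456/2633907)*μ^2 + ...; c5 = -3927/221132.
S_6 = c5*μ/(S_5 - 1) = 1 + (57576448/649341)*μ + (3718604800/480249)*μ^2 + ...; c6 = 57576448/649341.
S_7 = c6*μ/(S_6 - 1) = 1 + (-57672350/660429)*μ + ...; c7 = -57672350/660429.


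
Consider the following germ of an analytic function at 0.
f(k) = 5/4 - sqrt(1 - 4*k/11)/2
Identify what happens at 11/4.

The point is an algebraic (square-root) branch point.

The term (-1/2)*sqrt(1 - k/(11/4)) has argument 1 - 11/4/(11/4) = 0 at 11/4: a square-root (algebraic, two-sheeted) branch point; the remaining terms are analytic or single-valued there.


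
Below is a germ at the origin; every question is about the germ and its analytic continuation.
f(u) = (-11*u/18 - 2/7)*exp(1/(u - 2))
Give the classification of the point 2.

The exponent 1/(u - (2)) has a pole at 2, so exp(1/(u - (2))) takes every nonzero value near it: an essential singularity (not a pole of any order).

The point is an essential singularity.


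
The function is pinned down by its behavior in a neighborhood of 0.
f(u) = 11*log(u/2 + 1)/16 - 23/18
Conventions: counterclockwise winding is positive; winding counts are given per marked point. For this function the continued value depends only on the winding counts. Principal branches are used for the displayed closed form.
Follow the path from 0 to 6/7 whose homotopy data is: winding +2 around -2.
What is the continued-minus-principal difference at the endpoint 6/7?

Continued minus principal equals (11/4)*pi*i.

The rational part is single-valued and drops out of the difference; each branch term changes only by its own monodromy.
(11/16)*log(1 - u/(-2)): each positive loop around -2 adds 2*pi*i to the log, so winding +2 contributes (11/16)*(2)*2*pi*i = (11/4)*pi*i.
Summing the contributions at u = 6/7 gives (11/4)*pi*i.


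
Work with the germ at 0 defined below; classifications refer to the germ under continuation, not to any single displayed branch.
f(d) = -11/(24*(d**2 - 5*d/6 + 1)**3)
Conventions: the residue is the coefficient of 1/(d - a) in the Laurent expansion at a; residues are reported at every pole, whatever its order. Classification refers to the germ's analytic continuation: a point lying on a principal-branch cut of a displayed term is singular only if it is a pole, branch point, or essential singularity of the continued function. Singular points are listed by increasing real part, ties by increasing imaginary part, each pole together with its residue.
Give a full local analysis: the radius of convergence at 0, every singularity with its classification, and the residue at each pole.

Radius of convergence at 0: 1.
At (5/12) - ((1/12)*sqrt(119))*i: a pole of order 3; residue -((21384/1685159)*sqrt(119))*i.
At (5/12) + ((1/12)*sqrt(119))*i: a pole of order 3; residue ((21384/1685159)*sqrt(119))*i.

Denominator factor (d**2 - 5*d/6 + 1)^3: discriminant -119/36, complex-conjugate roots (5/12) + ((1/12)*sqrt(119))*i and (5/12) - ((1/12)*sqrt(119))*i; poles of order 3, moduli 1 and 1.
The radius of convergence is the smallest modulus among the singular points: 1.
The factor d**2 - 5*d/6 + 1 splits as (d - a)(d - a') with a = (5/12) - ((1/12)*sqrt(119))*i, a' = (5/12) + ((1/12)*sqrt(119))*i. At the order-3 pole a set g(d) = (d - a)^3*f(d) = [-11/24] / (d - a')^3.
Order-3 pole: residue = g''(a)/2; g''((5/12) - ((1/12)*sqrt(119))*i) = -((42768/1685159)*sqrt(119))*i, so the residue is -((21384/1685159)*sqrt(119))*i.
The factor d**2 - 5*d/6 + 1 splits as (d - a)(d - a') with a = (5/12) + ((1/12)*sqrt(119))*i, a' = (5/12) - ((1/12)*sqrt(119))*i. At the order-3 pole a set g(d) = (d - a)^3*f(d) = [-11/24] / (d - a')^3.
Order-3 pole: residue = g''(a)/2; g''((5/12) + ((1/12)*sqrt(119))*i) = ((42768/1685159)*sqrt(119))*i, so the residue is ((21384/1685159)*sqrt(119))*i.
List the singular points by increasing real part (a conjugate pair: the negative imaginary part first).


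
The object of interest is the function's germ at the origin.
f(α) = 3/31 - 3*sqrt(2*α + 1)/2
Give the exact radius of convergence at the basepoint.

The radius of convergence is 1/2.

Branch term (-3/2)*sqrt(1 - α/(-1/2)): its argument vanishes at α = -1/2, a square-root branch point, modulus 1/2.
The radius of convergence is the smallest modulus among the singular points: 1/2.


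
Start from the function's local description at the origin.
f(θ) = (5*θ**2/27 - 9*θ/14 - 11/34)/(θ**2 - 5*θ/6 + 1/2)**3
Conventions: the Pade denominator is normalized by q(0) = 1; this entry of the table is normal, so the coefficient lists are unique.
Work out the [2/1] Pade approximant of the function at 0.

The Pade approximant has numerator coefficients [-44/17, -73840600/4955279, -3960734308/133792533]; denominator coefficients [1, -51204/41641].

Taylor coefficients needed (expand at 0): a_0 = -44/17, a_1 = -2152/119, a_2 = -166564/3213, a_3 = -4016/63.
Write the denominator as Q(θ) = 1 + q1*θ. Requiring Q*f - P = O(θ^4) with deg P <= 2 kills the coefficients of θ^3..θ^3 in Q*f:
  θ^3: a_3 + q1*a_2 = 0, i.e. -4016/63 + (-166564/3213)*q1 = 0.
Solving this linear system: q1 = -51204/41641.
The numerator is Q*f truncated at degree 2: P0 = a_0 = -44/17; P1 = a_1 + q1*a_0 = -73840600/4955279; P2 = a_2 + q1*a_1 = -3960734308/133792533.


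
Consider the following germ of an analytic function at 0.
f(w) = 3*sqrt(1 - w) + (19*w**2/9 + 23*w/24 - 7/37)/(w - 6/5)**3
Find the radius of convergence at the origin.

Denominator factor (w - 6/5)^3: pole of order 3 at 6/5, modulus 6/5.
Branch term (3)*sqrt(1 - w/(1)): its argument vanishes at w = 1, a square-root branch point, modulus 1.
The radius of convergence is the smallest modulus among the singular points: 1.

The radius of convergence is 1.


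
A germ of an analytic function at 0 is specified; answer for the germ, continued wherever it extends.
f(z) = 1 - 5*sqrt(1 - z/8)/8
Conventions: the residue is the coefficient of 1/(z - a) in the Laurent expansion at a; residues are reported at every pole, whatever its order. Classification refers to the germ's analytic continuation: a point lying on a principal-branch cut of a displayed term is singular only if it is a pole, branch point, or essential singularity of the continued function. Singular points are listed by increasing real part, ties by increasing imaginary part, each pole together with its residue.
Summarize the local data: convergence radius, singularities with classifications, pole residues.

Branch term (-5/8)*sqrt(1 - z/(8)): its argument vanishes at z = 8, a square-root branch point, modulus 8.
The radius of convergence is the smallest modulus among the singular points: 8.

Radius of convergence at 0: 8.
At 8: an algebraic (square-root) branch point.


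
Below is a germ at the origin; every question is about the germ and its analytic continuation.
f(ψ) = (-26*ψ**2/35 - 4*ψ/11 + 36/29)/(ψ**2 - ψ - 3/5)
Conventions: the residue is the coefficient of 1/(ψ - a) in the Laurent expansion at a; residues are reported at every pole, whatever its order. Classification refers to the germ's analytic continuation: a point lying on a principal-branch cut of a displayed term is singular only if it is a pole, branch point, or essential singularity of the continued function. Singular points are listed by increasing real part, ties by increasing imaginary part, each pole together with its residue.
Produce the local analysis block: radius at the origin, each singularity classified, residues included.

Radius of convergence at 0: -1/2 + (1/10)*sqrt(85).
At 1/2 - (1/10)*sqrt(85): a pole of order 1; residue -213/385 - (13533/949025)*sqrt(85).
At 1/2 + (1/10)*sqrt(85): a pole of order 1; residue -213/385 + (13533/949025)*sqrt(85).

Denominator factor (ψ**2 - ψ - 3/5): discriminant 17/5, real irrational roots 1/2 + (1/10)*sqrt(85) and 1/2 - (1/10)*sqrt(85); poles of order 1, moduli 1/2 + (1/10)*sqrt(85) and -1/2 + (1/10)*sqrt(85).
The radius of convergence is the smallest modulus among the singular points: -1/2 + (1/10)*sqrt(85).
The factor ψ**2 - ψ - 3/5 splits as (ψ - a)(ψ - a') with a = 1/2 - (1/10)*sqrt(85), a' = 1/2 + (1/10)*sqrt(85). At the order-1 pole a set g(ψ) = (ψ - a)*f(ψ) = [-26*ψ**2/35 - 4*ψ/11 + 36/29] / (ψ - a').
Simple pole: residue = g(a) at a = 1/2 - (1/10)*sqrt(85), which is -213/385 - (13533/949025)*sqrt(85).
The factor ψ**2 - ψ - 3/5 splits as (ψ - a)(ψ - a') with a = 1/2 + (1/10)*sqrt(85), a' = 1/2 - (1/10)*sqrt(85). At the order-1 pole a set g(ψ) = (ψ - a)*f(ψ) = [-26*ψ**2/35 - 4*ψ/11 + 36/29] / (ψ - a').
Simple pole: residue = g(a) at a = 1/2 + (1/10)*sqrt(85), which is -213/385 + (13533/949025)*sqrt(85).
List the singular points by increasing real part (a conjugate pair: the negative imaginary part first).
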